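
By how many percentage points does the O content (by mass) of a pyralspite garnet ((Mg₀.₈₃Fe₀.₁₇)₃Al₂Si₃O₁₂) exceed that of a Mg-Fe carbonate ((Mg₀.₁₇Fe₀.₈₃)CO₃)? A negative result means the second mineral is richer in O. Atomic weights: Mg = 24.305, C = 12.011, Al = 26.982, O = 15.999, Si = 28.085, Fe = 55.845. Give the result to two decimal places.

2.36 percentage points

M((Mg₀.₈₃Fe₀.₁₇)₃Al₂Si₃O₁₂) = 419.207 g/mol, so wt% O = 191.988/419.207 × 100 = 45.80%.
M((Mg₀.₁₇Fe₀.₈₃)CO₃) = 110.491 g/mol, so wt% O = 47.997/110.491 × 100 = 43.44%.
45.80 − 43.44 = 2.36 pp.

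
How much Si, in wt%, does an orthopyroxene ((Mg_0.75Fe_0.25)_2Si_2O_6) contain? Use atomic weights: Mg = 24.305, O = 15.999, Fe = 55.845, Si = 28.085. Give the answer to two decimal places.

Formula mass = 1.50·24.305 + 0.50·55.845 + 2·28.085 + 6·15.999 = 216.544 g/mol, of which 56.170 g is Si.
So Si makes up 56.170/216.544 = 0.2594 of the mass, i.e. 25.94%.

25.94 wt%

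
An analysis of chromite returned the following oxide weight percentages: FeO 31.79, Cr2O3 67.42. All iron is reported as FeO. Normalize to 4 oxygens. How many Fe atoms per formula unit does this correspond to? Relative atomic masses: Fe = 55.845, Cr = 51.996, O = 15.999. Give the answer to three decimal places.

31.79 wt% FeO ÷ 71.844 g/mol = 0.44249 mol, giving 0.44249 Fe and 0.44249 O.
67.42 wt% Cr2O3 ÷ 151.989 g/mol = 0.44358 mol, giving 0.88716 Cr and 1.33074 O.
Oxygen sums to 1.77323; scaling by 4/1.77323 = 2.25577 puts the formula on 4 O.
Fe: 0.44249 × 2.25577 = 0.998 atoms per formula unit.

0.998 Fe apfu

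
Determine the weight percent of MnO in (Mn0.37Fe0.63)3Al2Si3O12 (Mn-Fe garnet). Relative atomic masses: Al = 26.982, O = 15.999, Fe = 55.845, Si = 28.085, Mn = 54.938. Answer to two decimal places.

15.85 wt%

Molar mass of (Mn0.37Fe0.63)3Al2Si3O12 = 1.11·54.938 + 1.89·55.845 + 2·26.982 + 3·28.085 + 12·15.999 = 496.735 g/mol.
Each formula unit contains 1.11 Mn, equivalent to 1.11/1 = 1.1100 mol MnO.
M(MnO) = 1×54.938 + 1×15.999 = 70.937 g/mol.
Mass of MnO per formula unit = 1.1100 × 70.937 = 78.740 g.
MnO wt% = 78.740 / 496.735 × 100 = 15.85%.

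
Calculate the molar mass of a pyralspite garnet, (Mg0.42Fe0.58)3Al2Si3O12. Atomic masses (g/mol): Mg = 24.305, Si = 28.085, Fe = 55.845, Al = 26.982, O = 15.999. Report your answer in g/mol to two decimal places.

The formula mass is the sum 1.26·24.305 + 1.74·55.845 + 2·26.982 + 3·28.085 + 12·15.999.

458.00 g/mol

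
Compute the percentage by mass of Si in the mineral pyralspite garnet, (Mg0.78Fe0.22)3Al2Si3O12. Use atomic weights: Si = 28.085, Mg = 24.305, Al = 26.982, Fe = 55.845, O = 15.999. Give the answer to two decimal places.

19.87 weight percent

Formula mass = 2.34·24.305 + 0.66·55.845 + 2·26.982 + 3·28.085 + 12·15.999 = 423.938 g/mol, of which 84.255 g is Si.
So Si makes up 84.255/423.938 = 0.1987 of the mass, i.e. 19.87%.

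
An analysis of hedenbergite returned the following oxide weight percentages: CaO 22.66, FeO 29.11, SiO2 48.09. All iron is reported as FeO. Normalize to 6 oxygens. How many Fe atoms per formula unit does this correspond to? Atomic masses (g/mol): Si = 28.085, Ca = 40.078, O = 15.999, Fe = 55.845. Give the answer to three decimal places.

22.66 wt% CaO ÷ 56.077 g/mol = 0.40409 mol, giving 0.40409 Ca and 0.40409 O.
29.11 wt% FeO ÷ 71.844 g/mol = 0.40518 mol, giving 0.40518 Fe and 0.40518 O.
48.09 wt% SiO2 ÷ 60.083 g/mol = 0.80039 mol, giving 0.80039 Si and 1.60078 O.
Oxygen sums to 2.41005; scaling by 6/2.41005 = 2.48957 puts the formula on 6 O.
Fe: 0.40518 × 2.48957 = 1.009 atoms per formula unit.

1.009 Fe apfu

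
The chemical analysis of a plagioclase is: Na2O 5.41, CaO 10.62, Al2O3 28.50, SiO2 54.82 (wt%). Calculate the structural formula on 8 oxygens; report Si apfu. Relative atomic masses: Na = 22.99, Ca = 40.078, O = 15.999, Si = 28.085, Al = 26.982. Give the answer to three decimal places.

2.483 Si apfu

5.41 wt% Na2O ÷ 61.979 g/mol = 0.08729 mol, giving 0.17458 Na and 0.08729 O.
10.62 wt% CaO ÷ 56.077 g/mol = 0.18938 mol, giving 0.18938 Ca and 0.18938 O.
28.50 wt% Al2O3 ÷ 101.961 g/mol = 0.27952 mol, giving 0.55904 Al and 0.83856 O.
54.82 wt% SiO2 ÷ 60.083 g/mol = 0.91240 mol, giving 0.91240 Si and 1.82480 O.
Oxygen sums to 2.94003; scaling by 8/2.94003 = 2.72106 puts the formula on 8 O.
Si: 0.91240 × 2.72106 = 2.483 atoms per formula unit.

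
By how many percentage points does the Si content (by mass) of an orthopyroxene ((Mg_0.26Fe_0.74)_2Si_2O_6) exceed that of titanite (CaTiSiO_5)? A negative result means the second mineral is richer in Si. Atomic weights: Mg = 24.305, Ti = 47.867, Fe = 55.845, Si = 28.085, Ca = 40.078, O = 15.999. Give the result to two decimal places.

8.37 percentage points

First mineral: 56.170 g Si in 247.453 g formula = 22.70 wt% Si.
Second mineral: 28.085 g Si in 196.025 g formula = 14.33 wt% Si.
22.70% − 14.33% gives a difference of 8.37 percentage points.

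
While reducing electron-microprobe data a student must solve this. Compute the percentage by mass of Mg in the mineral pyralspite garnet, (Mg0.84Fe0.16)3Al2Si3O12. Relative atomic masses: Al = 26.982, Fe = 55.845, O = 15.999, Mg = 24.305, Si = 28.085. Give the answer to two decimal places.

Molar mass of (Mg0.84Fe0.16)3Al2Si3O12: 2.52*24.305 + 0.48*55.845 + 2*26.982 + 3*28.085 + 12*15.999 = 418.261 g/mol.
Mass of Mg per formula unit: 2.52 × 24.305 = 61.249 g.
Weight fraction Mg = 61.249 / 418.261 = 0.1464.

14.64 mass %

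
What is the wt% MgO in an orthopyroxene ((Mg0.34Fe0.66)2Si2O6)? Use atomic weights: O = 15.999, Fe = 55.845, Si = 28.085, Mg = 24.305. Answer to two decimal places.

11.31 wt%

Formula mass = 242.407 g/mol.
0.68 Mg → 0.6800 mol MgO per formula unit; M(MgO) = 40.304, so MgO mass = 27.407 g.
27.407/242.407 × 100 = 11.31 wt%.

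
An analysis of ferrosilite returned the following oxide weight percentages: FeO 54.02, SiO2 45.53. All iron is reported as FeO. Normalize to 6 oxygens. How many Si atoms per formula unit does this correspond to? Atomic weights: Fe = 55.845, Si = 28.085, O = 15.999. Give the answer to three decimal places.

FeO (M=71.844): mol = 0.75191; Fe = 0.75191, O = 0.75191.
SiO2 (M=60.083): mol = 0.75779; Si = 0.75779, O = 1.51558.
ΣO = 2.26749; factor = 6/ΣO = 2.64610.
Si apfu = 0.75779 × 2.64610 = 2.005.

2.005 Si apfu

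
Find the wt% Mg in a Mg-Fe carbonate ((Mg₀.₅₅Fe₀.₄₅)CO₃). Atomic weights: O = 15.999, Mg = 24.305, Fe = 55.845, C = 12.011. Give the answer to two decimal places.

13.57 mass %

Molar mass of (Mg₀.₅₅Fe₀.₄₅)CO₃: 0.55*24.305 + 0.45*55.845 + 1*12.011 + 3*15.999 = 98.506 g/mol.
Mass of Mg per formula unit: 0.55 × 24.305 = 13.368 g.
Weight fraction Mg = 13.368 / 98.506 = 0.1357.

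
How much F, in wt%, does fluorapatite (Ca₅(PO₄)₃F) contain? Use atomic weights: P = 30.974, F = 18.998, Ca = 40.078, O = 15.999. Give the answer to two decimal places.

Formula mass = 5×40.078 + 3×30.974 + 12×15.999 + 1×18.998 = 504.298 g/mol, of which 18.998 g is F.
So F makes up 18.998/504.298 = 0.0377 of the mass, i.e. 3.77%.

3.77 wt%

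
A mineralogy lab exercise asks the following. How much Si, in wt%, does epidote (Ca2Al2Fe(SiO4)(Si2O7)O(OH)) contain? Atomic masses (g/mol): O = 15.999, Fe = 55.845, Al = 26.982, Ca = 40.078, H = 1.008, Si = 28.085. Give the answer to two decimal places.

17.44 wt%

Molar mass of Ca2Al2Fe(SiO4)(Si2O7)O(OH): 2×40.078 + 2×26.982 + 1×55.845 + 3×28.085 + 13×15.999 + 1×1.008 = 483.215 g/mol.
Mass of Si per formula unit: 3 × 28.085 = 84.255 g.
Weight fraction Si = 84.255 / 483.215 = 0.1744.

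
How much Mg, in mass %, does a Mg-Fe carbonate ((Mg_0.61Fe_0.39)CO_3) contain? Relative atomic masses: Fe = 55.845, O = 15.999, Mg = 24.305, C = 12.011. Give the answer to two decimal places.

15.35 mass %

Formula mass = 0.61×24.305 + 0.39×55.845 + 1×12.011 + 3×15.999 = 96.614 g/mol, of which 14.826 g is Mg.
So Mg makes up 14.826/96.614 = 0.1535 of the mass, i.e. 15.35%.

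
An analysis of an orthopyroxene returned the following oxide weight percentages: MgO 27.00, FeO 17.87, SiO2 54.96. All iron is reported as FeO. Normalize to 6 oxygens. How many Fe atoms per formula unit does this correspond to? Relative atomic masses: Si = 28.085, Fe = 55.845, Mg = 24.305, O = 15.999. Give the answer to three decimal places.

27.00 wt% MgO ÷ 40.304 g/mol = 0.66991 mol, giving 0.66991 Mg and 0.66991 O.
17.87 wt% FeO ÷ 71.844 g/mol = 0.24873 mol, giving 0.24873 Fe and 0.24873 O.
54.96 wt% SiO2 ÷ 60.083 g/mol = 0.91473 mol, giving 0.91473 Si and 1.82946 O.
Oxygen sums to 2.74810; scaling by 6/2.74810 = 2.18333 puts the formula on 6 O.
Fe: 0.24873 × 2.18333 = 0.543 atoms per formula unit.

0.543 Fe apfu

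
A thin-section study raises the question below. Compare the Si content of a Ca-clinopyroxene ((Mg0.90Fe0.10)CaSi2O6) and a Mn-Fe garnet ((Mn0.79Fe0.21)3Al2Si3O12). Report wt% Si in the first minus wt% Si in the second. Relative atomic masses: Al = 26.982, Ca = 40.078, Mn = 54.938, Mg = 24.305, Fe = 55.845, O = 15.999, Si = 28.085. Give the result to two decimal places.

First mineral: 56.170 g Si in 219.701 g formula = 25.57 wt% Si.
Second mineral: 84.255 g Si in 495.592 g formula = 17.00 wt% Si.
25.57% − 17.00% gives a difference of 8.57 percentage points.

8.57 percentage points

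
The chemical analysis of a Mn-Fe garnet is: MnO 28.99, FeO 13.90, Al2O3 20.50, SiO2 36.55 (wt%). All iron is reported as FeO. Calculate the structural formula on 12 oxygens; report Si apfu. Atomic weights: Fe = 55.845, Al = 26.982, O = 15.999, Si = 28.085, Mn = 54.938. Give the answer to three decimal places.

MnO (M=70.937): mol = 0.40867; Mn = 0.40867, O = 0.40867.
FeO (M=71.844): mol = 0.19347; Fe = 0.19347, O = 0.19347.
Al2O3 (M=101.961): mol = 0.20106; Al = 0.40212, O = 0.60318.
SiO2 (M=60.083): mol = 0.60833; Si = 0.60833, O = 1.21666.
ΣO = 2.42198; factor = 12/ΣO = 4.95462.
Si apfu = 0.60833 × 4.95462 = 3.014.

3.014 Si apfu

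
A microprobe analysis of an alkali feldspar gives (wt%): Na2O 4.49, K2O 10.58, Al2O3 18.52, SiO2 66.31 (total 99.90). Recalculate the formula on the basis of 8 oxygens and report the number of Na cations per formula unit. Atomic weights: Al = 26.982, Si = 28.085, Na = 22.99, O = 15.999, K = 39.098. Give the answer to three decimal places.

0.395 Na apfu

4.49 wt% Na2O ÷ 61.979 g/mol = 0.07244 mol, giving 0.14488 Na and 0.07244 O.
10.58 wt% K2O ÷ 94.195 g/mol = 0.11232 mol, giving 0.22464 K and 0.11232 O.
18.52 wt% Al2O3 ÷ 101.961 g/mol = 0.18164 mol, giving 0.36328 Al and 0.54492 O.
66.31 wt% SiO2 ÷ 60.083 g/mol = 1.10364 mol, giving 1.10364 Si and 2.20728 O.
Oxygen sums to 2.93696; scaling by 8/2.93696 = 2.72390 puts the formula on 8 O.
Na: 0.14488 × 2.72390 = 0.395 atoms per formula unit.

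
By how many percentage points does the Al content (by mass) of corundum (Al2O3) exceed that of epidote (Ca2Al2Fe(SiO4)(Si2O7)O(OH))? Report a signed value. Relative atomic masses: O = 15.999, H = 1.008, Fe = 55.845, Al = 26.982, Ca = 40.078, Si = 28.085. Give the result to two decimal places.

First mineral: 53.964 g Al in 101.961 g formula = 52.93 wt% Al.
Second mineral: 53.964 g Al in 483.215 g formula = 11.17 wt% Al.
52.93% − 11.17% gives a difference of 41.76 percentage points.

41.76 percentage points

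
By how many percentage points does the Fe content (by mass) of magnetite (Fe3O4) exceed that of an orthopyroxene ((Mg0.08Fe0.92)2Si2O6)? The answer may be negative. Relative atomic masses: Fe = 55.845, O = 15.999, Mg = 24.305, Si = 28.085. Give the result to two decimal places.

M(Fe3O4) = 231.531 g/mol, so wt% Fe = 167.535/231.531 × 100 = 72.36%.
M((Mg0.08Fe0.92)2Si2O6) = 258.808 g/mol, so wt% Fe = 102.755/258.808 × 100 = 39.70%.
72.36 − 39.70 = 32.66 pp.

32.66 percentage points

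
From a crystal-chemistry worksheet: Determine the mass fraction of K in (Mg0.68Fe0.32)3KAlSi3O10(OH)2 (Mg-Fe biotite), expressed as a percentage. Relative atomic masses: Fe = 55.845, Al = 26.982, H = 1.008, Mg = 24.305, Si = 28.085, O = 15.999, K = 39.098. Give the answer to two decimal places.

Molar mass of (Mg0.68Fe0.32)3KAlSi3O10(OH)2: 2.04*24.305 + 0.96*55.845 + 1*39.098 + 1*26.982 + 3*28.085 + 12*15.999 + 2*1.008 = 447.532 g/mol.
Mass of K per formula unit: 1 × 39.098 = 39.098 g.
Weight fraction K = 39.098 / 447.532 = 0.0874.

8.74 weight percent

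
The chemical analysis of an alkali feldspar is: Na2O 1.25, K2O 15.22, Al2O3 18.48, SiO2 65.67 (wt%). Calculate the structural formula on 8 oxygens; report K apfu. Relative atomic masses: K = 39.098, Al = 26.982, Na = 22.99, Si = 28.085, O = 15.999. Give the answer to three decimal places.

Na2O: 1.25/61.979 = 0.02017 mol → 0.04034 mol Na, 0.02017 mol O.
K2O: 15.22/94.195 = 0.16158 mol → 0.32316 mol K, 0.16158 mol O.
Al2O3: 18.48/101.961 = 0.18125 mol → 0.36250 mol Al, 0.54375 mol O.
SiO2: 65.67/60.083 = 1.09299 mol → 1.09299 mol Si, 2.18598 mol O.
Total oxygen = 2.91148 mol. Normalization factor = 8/2.91148 = 2.74774.
K per 8 O = 0.32316 × 2.74774 = 0.888.

0.888 K apfu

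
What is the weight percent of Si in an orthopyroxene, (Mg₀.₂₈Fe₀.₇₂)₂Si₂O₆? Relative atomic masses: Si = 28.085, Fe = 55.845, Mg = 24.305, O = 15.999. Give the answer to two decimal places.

Molar mass of (Mg₀.₂₈Fe₀.₇₂)₂Si₂O₆: 0.56*24.305 + 1.44*55.845 + 2*28.085 + 6*15.999 = 246.192 g/mol.
Mass of Si per formula unit: 2 × 28.085 = 56.170 g.
Weight fraction Si = 56.170 / 246.192 = 0.2282.

22.82 weight percent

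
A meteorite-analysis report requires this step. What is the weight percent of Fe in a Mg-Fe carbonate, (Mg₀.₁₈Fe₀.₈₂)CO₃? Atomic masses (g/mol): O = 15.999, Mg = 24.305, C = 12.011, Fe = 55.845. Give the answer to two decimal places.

Molar mass of (Mg₀.₁₈Fe₀.₈₂)CO₃: 0.18*24.305 + 0.82*55.845 + 1*12.011 + 3*15.999 = 110.176 g/mol.
Mass of Fe per formula unit: 0.82 × 55.845 = 45.793 g.
Weight fraction Fe = 45.793 / 110.176 = 0.4156.

41.56 wt%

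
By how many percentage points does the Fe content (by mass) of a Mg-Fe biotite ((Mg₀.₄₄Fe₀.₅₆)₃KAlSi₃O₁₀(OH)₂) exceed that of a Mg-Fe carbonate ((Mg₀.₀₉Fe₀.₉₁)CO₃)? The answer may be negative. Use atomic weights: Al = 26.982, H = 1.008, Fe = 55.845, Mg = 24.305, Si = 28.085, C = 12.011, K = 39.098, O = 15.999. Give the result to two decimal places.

-25.02 percentage points

First mineral: 93.820 g Fe in 470.241 g formula = 19.95 wt% Fe.
Second mineral: 50.819 g Fe in 113.014 g formula = 44.97 wt% Fe.
19.95% − 44.97% gives a difference of -25.02 percentage points.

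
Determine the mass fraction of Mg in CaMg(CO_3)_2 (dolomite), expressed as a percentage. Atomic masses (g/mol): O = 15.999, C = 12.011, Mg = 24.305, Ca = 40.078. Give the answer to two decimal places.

13.18 wt%

Formula mass = 1×40.078 + 1×24.305 + 2×12.011 + 6×15.999 = 184.399 g/mol, of which 24.305 g is Mg.
So Mg makes up 24.305/184.399 = 0.1318 of the mass, i.e. 13.18%.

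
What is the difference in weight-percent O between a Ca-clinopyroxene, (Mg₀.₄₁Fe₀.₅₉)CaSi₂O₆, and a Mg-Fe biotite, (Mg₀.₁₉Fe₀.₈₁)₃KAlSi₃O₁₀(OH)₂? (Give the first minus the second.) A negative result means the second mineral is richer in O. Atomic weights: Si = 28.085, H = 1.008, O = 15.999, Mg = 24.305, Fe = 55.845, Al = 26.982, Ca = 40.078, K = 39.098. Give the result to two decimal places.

1.95 percentage points

O in (Mg₀.₄₁Fe₀.₅₉)CaSi₂O₆: molar mass 235.156 g/mol; 6×15.999 = 95.994 g → 40.82 wt%.
O in (Mg₀.₁₉Fe₀.₈₁)₃KAlSi₃O₁₀(OH)₂: molar mass 493.896 g/mol; 12×15.999 = 191.988 g → 38.87 wt%.
Difference = 40.82 − 38.87 = 1.95 percentage points.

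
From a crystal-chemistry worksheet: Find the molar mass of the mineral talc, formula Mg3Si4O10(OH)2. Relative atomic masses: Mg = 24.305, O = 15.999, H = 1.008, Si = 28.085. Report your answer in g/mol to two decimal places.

Mg: 3 × 24.305 = 72.9150
Si: 4 × 28.085 = 112.3400
O: 12 × 15.999 = 191.9880
H: 2 × 1.008 = 2.0160
Summing the contributions gives the formula mass.

379.26 g/mol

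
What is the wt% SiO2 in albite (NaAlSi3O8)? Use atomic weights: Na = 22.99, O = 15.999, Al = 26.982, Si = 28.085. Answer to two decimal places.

Molar mass of NaAlSi3O8 = 1·22.99 + 1·26.982 + 3·28.085 + 8·15.999 = 262.219 g/mol.
Each formula unit contains 3 Si, equivalent to 3/1 = 3.0000 mol SiO2.
M(SiO2) = 1×28.085 + 2×15.999 = 60.083 g/mol.
Mass of SiO2 per formula unit = 3.0000 × 60.083 = 180.249 g.
SiO2 wt% = 180.249 / 262.219 × 100 = 68.74%.

68.74 wt%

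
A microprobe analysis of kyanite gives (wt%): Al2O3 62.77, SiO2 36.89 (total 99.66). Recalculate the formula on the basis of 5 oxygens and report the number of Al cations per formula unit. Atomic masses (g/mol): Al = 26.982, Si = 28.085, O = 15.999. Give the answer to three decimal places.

2.002 Al apfu

62.77 wt% Al2O3 ÷ 101.961 g/mol = 0.61563 mol, giving 1.23126 Al and 1.84689 O.
36.89 wt% SiO2 ÷ 60.083 g/mol = 0.61398 mol, giving 0.61398 Si and 1.22796 O.
Oxygen sums to 3.07485; scaling by 5/3.07485 = 1.62610 puts the formula on 5 O.
Al: 1.23126 × 1.62610 = 2.002 atoms per formula unit.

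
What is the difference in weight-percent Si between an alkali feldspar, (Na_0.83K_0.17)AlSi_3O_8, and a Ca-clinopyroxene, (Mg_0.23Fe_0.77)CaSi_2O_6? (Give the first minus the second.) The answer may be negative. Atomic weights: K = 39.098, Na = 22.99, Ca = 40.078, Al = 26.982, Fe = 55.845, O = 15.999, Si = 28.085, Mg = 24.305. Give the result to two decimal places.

M((Na_0.83K_0.17)AlSi_3O_8) = 264.957 g/mol, so wt% Si = 84.255/264.957 × 100 = 31.80%.
M((Mg_0.23Fe_0.77)CaSi_2O_6) = 240.833 g/mol, so wt% Si = 56.170/240.833 × 100 = 23.32%.
31.80 − 23.32 = 8.48 pp.

8.48 percentage points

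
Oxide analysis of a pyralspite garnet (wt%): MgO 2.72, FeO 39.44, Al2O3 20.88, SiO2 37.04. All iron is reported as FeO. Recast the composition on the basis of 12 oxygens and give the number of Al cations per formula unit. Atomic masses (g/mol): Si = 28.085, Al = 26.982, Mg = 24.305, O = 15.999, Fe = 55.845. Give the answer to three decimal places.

1.995 Al apfu

MgO (M=40.304): mol = 0.06749; Mg = 0.06749, O = 0.06749.
FeO (M=71.844): mol = 0.54897; Fe = 0.54897, O = 0.54897.
Al2O3 (M=101.961): mol = 0.20478; Al = 0.40956, O = 0.61434.
SiO2 (M=60.083): mol = 0.61648; Si = 0.61648, O = 1.23296.
ΣO = 2.46376; factor = 12/ΣO = 4.87060.
Al apfu = 0.40956 × 4.87060 = 1.995.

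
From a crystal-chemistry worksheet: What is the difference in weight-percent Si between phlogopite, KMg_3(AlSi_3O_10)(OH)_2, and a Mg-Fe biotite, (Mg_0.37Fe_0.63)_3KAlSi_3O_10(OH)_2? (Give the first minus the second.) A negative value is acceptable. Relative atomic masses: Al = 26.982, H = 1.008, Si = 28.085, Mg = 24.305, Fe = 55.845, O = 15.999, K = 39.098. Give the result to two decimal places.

2.52 percentage points

First mineral: 84.255 g Si in 417.254 g formula = 20.19 wt% Si.
Second mineral: 84.255 g Si in 476.865 g formula = 17.67 wt% Si.
20.19% − 17.67% gives a difference of 2.52 percentage points.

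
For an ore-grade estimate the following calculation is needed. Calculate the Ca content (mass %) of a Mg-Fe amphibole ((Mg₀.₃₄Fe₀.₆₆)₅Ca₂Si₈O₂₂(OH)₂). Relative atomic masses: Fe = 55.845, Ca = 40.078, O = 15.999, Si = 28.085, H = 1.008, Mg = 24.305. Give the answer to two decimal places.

Molar mass of (Mg₀.₃₄Fe₀.₆₆)₅Ca₂Si₈O₂₂(OH)₂: 1.70*24.305 + 3.30*55.845 + 2*40.078 + 8*28.085 + 24*15.999 + 2*1.008 = 916.435 g/mol.
Mass of Ca per formula unit: 2 × 40.078 = 80.156 g.
Weight fraction Ca = 80.156 / 916.435 = 0.0875.

8.75 mass %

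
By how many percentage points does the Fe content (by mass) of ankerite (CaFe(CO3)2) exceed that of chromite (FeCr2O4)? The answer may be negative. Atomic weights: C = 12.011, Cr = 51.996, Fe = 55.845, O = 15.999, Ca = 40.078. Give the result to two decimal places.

M(CaFe(CO3)2) = 215.939 g/mol, so wt% Fe = 55.845/215.939 × 100 = 25.86%.
M(FeCr2O4) = 223.833 g/mol, so wt% Fe = 55.845/223.833 × 100 = 24.95%.
25.86 − 24.95 = 0.91 pp.

0.91 percentage points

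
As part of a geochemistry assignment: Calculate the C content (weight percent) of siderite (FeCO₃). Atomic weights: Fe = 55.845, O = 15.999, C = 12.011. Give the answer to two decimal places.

10.37 weight percent

Molar mass of FeCO₃: 1×55.845 + 1×12.011 + 3×15.999 = 115.853 g/mol.
Mass of C per formula unit: 1 × 12.011 = 12.011 g.
Weight fraction C = 12.011 / 115.853 = 0.1037.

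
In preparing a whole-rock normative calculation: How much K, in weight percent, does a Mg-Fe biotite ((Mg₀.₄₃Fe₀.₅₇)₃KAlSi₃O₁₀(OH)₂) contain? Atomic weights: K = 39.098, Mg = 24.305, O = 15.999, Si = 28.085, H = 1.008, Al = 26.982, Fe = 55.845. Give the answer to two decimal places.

8.30 weight percent

M((Mg₀.₄₃Fe₀.₅₇)₃KAlSi₃O₁₀(OH)₂) = 471.187 g/mol.
K contributes 1 × 39.098 = 39.098 g per mole.
39.098/471.187 = 0.0830 → 8.30%.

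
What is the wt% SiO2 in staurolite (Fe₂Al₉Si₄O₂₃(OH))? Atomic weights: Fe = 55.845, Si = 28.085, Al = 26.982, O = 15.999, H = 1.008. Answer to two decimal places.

28.21 wt%

Molar mass of Fe₂Al₉Si₄O₂₃(OH) = 2·55.845 + 9·26.982 + 4·28.085 + 24·15.999 + 1·1.008 = 851.852 g/mol.
Each formula unit contains 4 Si, equivalent to 4/1 = 4.0000 mol SiO2.
M(SiO2) = 1×28.085 + 2×15.999 = 60.083 g/mol.
Mass of SiO2 per formula unit = 4.0000 × 60.083 = 240.332 g.
SiO2 wt% = 240.332 / 851.852 × 100 = 28.21%.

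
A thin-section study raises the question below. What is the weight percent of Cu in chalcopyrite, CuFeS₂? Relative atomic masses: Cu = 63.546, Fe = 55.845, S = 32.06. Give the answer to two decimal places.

34.63 mass %

M(CuFeS₂) = 183.511 g/mol.
Cu contributes 1 × 63.546 = 63.546 g per mole.
63.546/183.511 = 0.3463 → 34.63%.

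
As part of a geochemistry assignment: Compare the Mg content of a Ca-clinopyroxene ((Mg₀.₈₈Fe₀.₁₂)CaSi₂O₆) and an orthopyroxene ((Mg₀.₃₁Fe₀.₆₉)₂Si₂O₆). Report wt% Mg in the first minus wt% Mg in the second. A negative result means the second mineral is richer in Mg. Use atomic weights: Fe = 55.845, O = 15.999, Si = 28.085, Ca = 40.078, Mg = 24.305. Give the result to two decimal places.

3.54 percentage points

M((Mg₀.₈₈Fe₀.₁₂)CaSi₂O₆) = 220.332 g/mol, so wt% Mg = 21.388/220.332 × 100 = 9.71%.
M((Mg₀.₃₁Fe₀.₆₉)₂Si₂O₆) = 244.299 g/mol, so wt% Mg = 15.069/244.299 × 100 = 6.17%.
9.71 − 6.17 = 3.54 pp.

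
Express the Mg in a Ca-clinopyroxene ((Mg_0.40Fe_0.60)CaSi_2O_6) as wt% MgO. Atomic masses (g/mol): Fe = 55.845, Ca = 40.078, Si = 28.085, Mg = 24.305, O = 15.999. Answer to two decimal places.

6.85 wt%

Molar mass of (Mg_0.40Fe_0.60)CaSi_2O_6 = 0.40*24.305 + 0.60*55.845 + 1*40.078 + 2*28.085 + 6*15.999 = 235.471 g/mol.
Each formula unit contains 0.40 Mg, equivalent to 0.40/1 = 0.4000 mol MgO.
M(MgO) = 1×24.305 + 1×15.999 = 40.304 g/mol.
Mass of MgO per formula unit = 0.4000 × 40.304 = 16.122 g.
MgO wt% = 16.122 / 235.471 × 100 = 6.85%.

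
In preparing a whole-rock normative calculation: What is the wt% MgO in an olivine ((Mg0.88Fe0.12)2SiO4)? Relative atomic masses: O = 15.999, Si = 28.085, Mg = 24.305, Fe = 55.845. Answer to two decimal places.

47.84 wt%

M((Mg0.88Fe0.12)2SiO4) = 148.261 g/mol; M(MgO) = 40.304 g/mol.
Moles MgO per formula unit = 1.76 Mg ÷ 1 = 1.7600.
MgO fraction = (1.7600 × 40.304) / 148.261 = 70.935/148.261 = 0.4784.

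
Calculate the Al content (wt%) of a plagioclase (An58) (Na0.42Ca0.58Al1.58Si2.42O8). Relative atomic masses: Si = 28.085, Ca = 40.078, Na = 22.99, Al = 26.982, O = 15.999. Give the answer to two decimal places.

15.70 wt%

Molar mass of Na0.42Ca0.58Al1.58Si2.42O8: 0.42*22.99 + 0.58*40.078 + 1.58*26.982 + 2.42*28.085 + 8*15.999 = 271.490 g/mol.
Mass of Al per formula unit: 1.58 × 26.982 = 42.632 g.
Weight fraction Al = 42.632 / 271.490 = 0.1570.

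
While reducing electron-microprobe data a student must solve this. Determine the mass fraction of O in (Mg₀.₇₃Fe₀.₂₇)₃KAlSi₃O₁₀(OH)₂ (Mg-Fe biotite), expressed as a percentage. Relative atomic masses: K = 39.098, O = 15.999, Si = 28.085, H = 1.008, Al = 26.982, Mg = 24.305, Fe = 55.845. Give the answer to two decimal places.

43.36 mass %

Molar mass of (Mg₀.₇₃Fe₀.₂₇)₃KAlSi₃O₁₀(OH)₂: 2.19·24.305 + 0.81·55.845 + 1·39.098 + 1·26.982 + 3·28.085 + 12·15.999 + 2·1.008 = 442.801 g/mol.
Mass of O per formula unit: 12 × 15.999 = 191.988 g.
Weight fraction O = 191.988 / 442.801 = 0.4336.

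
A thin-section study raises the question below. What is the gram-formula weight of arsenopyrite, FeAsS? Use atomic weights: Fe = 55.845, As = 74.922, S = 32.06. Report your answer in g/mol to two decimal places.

162.83 g/mol

M = 1·55.845 + 1·74.922 + 1·32.06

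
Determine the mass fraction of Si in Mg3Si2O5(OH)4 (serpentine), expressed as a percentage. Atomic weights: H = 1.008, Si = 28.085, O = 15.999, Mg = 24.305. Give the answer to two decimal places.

20.27 mass %

M(Mg3Si2O5(OH)4) = 277.108 g/mol.
Si contributes 2 × 28.085 = 56.170 g per mole.
56.170/277.108 = 0.2027 → 20.27%.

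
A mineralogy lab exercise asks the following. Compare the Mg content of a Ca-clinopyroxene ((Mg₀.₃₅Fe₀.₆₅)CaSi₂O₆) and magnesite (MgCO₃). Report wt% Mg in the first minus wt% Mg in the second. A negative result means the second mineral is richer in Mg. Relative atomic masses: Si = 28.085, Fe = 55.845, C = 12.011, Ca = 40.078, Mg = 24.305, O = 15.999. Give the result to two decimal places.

-25.24 percentage points

M((Mg₀.₃₅Fe₀.₆₅)CaSi₂O₆) = 237.048 g/mol, so wt% Mg = 8.507/237.048 × 100 = 3.59%.
M(MgCO₃) = 84.313 g/mol, so wt% Mg = 24.305/84.313 × 100 = 28.83%.
3.59 − 28.83 = -25.24 pp.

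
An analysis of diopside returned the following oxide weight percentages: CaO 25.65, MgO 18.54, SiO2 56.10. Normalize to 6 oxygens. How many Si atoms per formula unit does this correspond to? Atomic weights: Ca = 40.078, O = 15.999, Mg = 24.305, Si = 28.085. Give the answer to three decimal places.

CaO (M=56.077): mol = 0.45741; Ca = 0.45741, O = 0.45741.
MgO (M=40.304): mol = 0.46000; Mg = 0.46000, O = 0.46000.
SiO2 (M=60.083): mol = 0.93371; Si = 0.93371, O = 1.86742.
ΣO = 2.78483; factor = 6/ΣO = 2.15453.
Si apfu = 0.93371 × 2.15453 = 2.012.

2.012 Si apfu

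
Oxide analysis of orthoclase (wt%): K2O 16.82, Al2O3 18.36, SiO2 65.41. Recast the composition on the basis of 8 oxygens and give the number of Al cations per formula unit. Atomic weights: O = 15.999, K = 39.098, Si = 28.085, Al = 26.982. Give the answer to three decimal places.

K2O: 16.82/94.195 = 0.17857 mol → 0.35714 mol K, 0.17857 mol O.
Al2O3: 18.36/101.961 = 0.18007 mol → 0.36014 mol Al, 0.54021 mol O.
SiO2: 65.41/60.083 = 1.08866 mol → 1.08866 mol Si, 2.17732 mol O.
Total oxygen = 2.89610 mol. Normalization factor = 8/2.89610 = 2.76234.
Al per 8 O = 0.36014 × 2.76234 = 0.995.

0.995 Al apfu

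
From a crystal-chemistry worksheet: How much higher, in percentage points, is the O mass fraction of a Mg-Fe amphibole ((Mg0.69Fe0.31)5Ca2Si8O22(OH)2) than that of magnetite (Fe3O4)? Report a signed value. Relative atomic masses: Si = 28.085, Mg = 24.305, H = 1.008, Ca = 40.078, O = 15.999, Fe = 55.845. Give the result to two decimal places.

16.94 percentage points

First mineral: 383.976 g O in 861.240 g formula = 44.58 wt% O.
Second mineral: 63.996 g O in 231.531 g formula = 27.64 wt% O.
44.58% − 27.64% gives a difference of 16.94 percentage points.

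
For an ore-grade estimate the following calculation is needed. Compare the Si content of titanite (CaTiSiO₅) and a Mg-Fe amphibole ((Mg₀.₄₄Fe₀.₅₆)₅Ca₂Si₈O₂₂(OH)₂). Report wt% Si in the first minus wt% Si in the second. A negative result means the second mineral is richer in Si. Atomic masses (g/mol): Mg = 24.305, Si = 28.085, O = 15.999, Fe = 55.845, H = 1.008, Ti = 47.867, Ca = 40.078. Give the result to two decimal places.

-10.62 percentage points

First mineral: 28.085 g Si in 196.025 g formula = 14.33 wt% Si.
Second mineral: 224.680 g Si in 900.665 g formula = 24.95 wt% Si.
14.33% − 24.95% gives a difference of -10.62 percentage points.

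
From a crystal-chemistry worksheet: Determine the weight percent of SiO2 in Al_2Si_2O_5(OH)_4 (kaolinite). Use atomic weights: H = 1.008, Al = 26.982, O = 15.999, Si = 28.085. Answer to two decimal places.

46.55 wt%

M(Al_2Si_2O_5(OH)_4) = 258.157 g/mol; M(SiO2) = 60.083 g/mol.
Moles SiO2 per formula unit = 2 Si ÷ 1 = 2.0000.
SiO2 fraction = (2.0000 × 60.083) / 258.157 = 120.166/258.157 = 0.4655.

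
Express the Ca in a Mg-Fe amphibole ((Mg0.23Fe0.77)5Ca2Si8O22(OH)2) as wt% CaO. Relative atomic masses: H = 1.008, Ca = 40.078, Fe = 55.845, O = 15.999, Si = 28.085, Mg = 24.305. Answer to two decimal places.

12.01 wt%

M((Mg0.23Fe0.77)5Ca2Si8O22(OH)2) = 933.782 g/mol; M(CaO) = 56.077 g/mol.
Moles CaO per formula unit = 2 Ca ÷ 1 = 2.0000.
CaO fraction = (2.0000 × 56.077) / 933.782 = 112.154/933.782 = 0.1201.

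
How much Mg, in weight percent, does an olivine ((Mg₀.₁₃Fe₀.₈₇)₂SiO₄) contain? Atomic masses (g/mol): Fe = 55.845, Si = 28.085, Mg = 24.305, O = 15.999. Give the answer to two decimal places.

M((Mg₀.₁₃Fe₀.₈₇)₂SiO₄) = 195.571 g/mol.
Mg contributes 0.26 × 24.305 = 6.319 g per mole.
6.319/195.571 = 0.0323 → 3.23%.

3.23 weight percent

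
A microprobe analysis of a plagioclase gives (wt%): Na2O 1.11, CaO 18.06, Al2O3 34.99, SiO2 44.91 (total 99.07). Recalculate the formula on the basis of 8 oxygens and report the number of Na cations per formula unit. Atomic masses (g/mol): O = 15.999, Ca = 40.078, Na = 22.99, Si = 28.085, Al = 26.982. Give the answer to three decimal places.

0.100 Na apfu

1.11 wt% Na2O ÷ 61.979 g/mol = 0.01791 mol, giving 0.03582 Na and 0.01791 O.
18.06 wt% CaO ÷ 56.077 g/mol = 0.32206 mol, giving 0.32206 Ca and 0.32206 O.
34.99 wt% Al2O3 ÷ 101.961 g/mol = 0.34317 mol, giving 0.68634 Al and 1.02951 O.
44.91 wt% SiO2 ÷ 60.083 g/mol = 0.74747 mol, giving 0.74747 Si and 1.49494 O.
Oxygen sums to 2.86442; scaling by 8/2.86442 = 2.79289 puts the formula on 8 O.
Na: 0.03582 × 2.79289 = 0.100 atoms per formula unit.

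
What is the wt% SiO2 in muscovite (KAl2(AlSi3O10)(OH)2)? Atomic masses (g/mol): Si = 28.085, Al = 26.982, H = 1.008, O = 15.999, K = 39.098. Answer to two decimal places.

45.25 wt%

M(KAl2(AlSi3O10)(OH)2) = 398.303 g/mol; M(SiO2) = 60.083 g/mol.
Moles SiO2 per formula unit = 3 Si ÷ 1 = 3.0000.
SiO2 fraction = (3.0000 × 60.083) / 398.303 = 180.249/398.303 = 0.4525.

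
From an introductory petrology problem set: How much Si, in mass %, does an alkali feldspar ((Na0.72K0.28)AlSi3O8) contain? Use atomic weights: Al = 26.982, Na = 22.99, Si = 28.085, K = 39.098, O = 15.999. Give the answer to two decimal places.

Molar mass of (Na0.72K0.28)AlSi3O8: 0.72×22.99 + 0.28×39.098 + 1×26.982 + 3×28.085 + 8×15.999 = 266.729 g/mol.
Mass of Si per formula unit: 3 × 28.085 = 84.255 g.
Weight fraction Si = 84.255 / 266.729 = 0.3159.

31.59 mass %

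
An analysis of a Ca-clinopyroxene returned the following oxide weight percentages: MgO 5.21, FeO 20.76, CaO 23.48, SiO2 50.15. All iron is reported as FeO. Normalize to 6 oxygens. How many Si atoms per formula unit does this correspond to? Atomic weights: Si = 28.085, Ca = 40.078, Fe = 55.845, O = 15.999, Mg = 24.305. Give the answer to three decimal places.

5.21 wt% MgO ÷ 40.304 g/mol = 0.12927 mol, giving 0.12927 Mg and 0.12927 O.
20.76 wt% FeO ÷ 71.844 g/mol = 0.28896 mol, giving 0.28896 Fe and 0.28896 O.
23.48 wt% CaO ÷ 56.077 g/mol = 0.41871 mol, giving 0.41871 Ca and 0.41871 O.
50.15 wt% SiO2 ÷ 60.083 g/mol = 0.83468 mol, giving 0.83468 Si and 1.66936 O.
Oxygen sums to 2.50630; scaling by 6/2.50630 = 2.39397 puts the formula on 6 O.
Si: 0.83468 × 2.39397 = 1.998 atoms per formula unit.

1.998 Si apfu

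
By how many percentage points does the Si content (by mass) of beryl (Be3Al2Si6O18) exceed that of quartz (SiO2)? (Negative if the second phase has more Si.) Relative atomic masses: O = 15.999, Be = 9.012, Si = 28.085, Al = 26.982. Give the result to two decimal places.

-15.39 percentage points

Si in Be3Al2Si6O18: molar mass 537.492 g/mol; 6×28.085 = 168.510 g → 31.35 wt%.
Si in SiO2: molar mass 60.083 g/mol; 1×28.085 = 28.085 g → 46.74 wt%.
Difference = 31.35 − 46.74 = -15.39 percentage points.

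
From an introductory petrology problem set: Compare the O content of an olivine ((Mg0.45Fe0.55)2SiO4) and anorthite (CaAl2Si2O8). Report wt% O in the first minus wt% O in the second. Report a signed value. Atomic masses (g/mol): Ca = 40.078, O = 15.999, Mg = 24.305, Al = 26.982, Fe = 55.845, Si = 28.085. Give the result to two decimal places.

-9.52 percentage points

First mineral: 63.996 g O in 175.385 g formula = 36.49 wt% O.
Second mineral: 127.992 g O in 278.204 g formula = 46.01 wt% O.
36.49% − 46.01% gives a difference of -9.52 percentage points.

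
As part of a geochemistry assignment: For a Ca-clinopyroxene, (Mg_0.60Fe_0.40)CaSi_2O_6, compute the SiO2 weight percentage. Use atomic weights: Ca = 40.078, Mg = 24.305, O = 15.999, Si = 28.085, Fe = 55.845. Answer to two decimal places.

52.44 wt%

Molar mass of (Mg_0.60Fe_0.40)CaSi_2O_6 = 0.60×24.305 + 0.40×55.845 + 1×40.078 + 2×28.085 + 6×15.999 = 229.163 g/mol.
Each formula unit contains 2 Si, equivalent to 2/1 = 2.0000 mol SiO2.
M(SiO2) = 1×28.085 + 2×15.999 = 60.083 g/mol.
Mass of SiO2 per formula unit = 2.0000 × 60.083 = 120.166 g.
SiO2 wt% = 120.166 / 229.163 × 100 = 52.44%.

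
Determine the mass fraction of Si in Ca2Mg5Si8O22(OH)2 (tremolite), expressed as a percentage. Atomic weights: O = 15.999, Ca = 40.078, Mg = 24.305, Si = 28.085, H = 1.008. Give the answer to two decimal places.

Molar mass of Ca2Mg5Si8O22(OH)2: 2*40.078 + 5*24.305 + 8*28.085 + 24*15.999 + 2*1.008 = 812.353 g/mol.
Mass of Si per formula unit: 8 × 28.085 = 224.680 g.
Weight fraction Si = 224.680 / 812.353 = 0.2766.

27.66 weight percent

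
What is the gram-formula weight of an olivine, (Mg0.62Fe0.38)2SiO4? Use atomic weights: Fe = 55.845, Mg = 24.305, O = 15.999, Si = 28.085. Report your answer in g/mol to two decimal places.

164.66 g/mol

The formula mass is the sum 1.24×24.305 + 0.76×55.845 + 1×28.085 + 4×15.999.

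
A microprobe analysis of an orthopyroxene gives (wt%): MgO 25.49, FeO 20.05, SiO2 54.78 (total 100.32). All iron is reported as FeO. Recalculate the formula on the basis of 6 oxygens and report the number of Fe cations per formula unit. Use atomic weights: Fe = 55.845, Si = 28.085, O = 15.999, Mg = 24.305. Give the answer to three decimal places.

0.612 Fe apfu

MgO: 25.49/40.304 = 0.63244 mol → 0.63244 mol Mg, 0.63244 mol O.
FeO: 20.05/71.844 = 0.27908 mol → 0.27908 mol Fe, 0.27908 mol O.
SiO2: 54.78/60.083 = 0.91174 mol → 0.91174 mol Si, 1.82348 mol O.
Total oxygen = 2.73500 mol. Normalization factor = 6/2.73500 = 2.19378.
Fe per 6 O = 0.27908 × 2.19378 = 0.612.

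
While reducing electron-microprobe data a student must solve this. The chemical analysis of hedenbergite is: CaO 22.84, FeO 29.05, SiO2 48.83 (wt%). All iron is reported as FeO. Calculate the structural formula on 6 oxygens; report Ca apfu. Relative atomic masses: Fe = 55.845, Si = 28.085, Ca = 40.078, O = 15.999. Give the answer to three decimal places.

1.003 Ca apfu

CaO: 22.84/56.077 = 0.40730 mol → 0.40730 mol Ca, 0.40730 mol O.
FeO: 29.05/71.844 = 0.40435 mol → 0.40435 mol Fe, 0.40435 mol O.
SiO2: 48.83/60.083 = 0.81271 mol → 0.81271 mol Si, 1.62542 mol O.
Total oxygen = 2.43707 mol. Normalization factor = 6/2.43707 = 2.46197.
Ca per 6 O = 0.40730 × 2.46197 = 1.003.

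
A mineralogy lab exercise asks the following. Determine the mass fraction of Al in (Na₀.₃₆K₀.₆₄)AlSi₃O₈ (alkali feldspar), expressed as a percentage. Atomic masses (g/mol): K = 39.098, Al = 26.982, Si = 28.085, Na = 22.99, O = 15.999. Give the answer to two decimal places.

M((Na₀.₃₆K₀.₆₄)AlSi₃O₈) = 272.528 g/mol.
Al contributes 1 × 26.982 = 26.982 g per mole.
26.982/272.528 = 0.0990 → 9.90%.

9.90 weight percent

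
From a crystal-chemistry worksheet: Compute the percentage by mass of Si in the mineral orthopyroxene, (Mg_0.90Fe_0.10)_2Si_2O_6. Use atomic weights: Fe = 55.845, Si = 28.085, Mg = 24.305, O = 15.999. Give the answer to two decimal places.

27.12 mass %

M((Mg_0.90Fe_0.10)_2Si_2O_6) = 207.082 g/mol.
Si contributes 2 × 28.085 = 56.170 g per mole.
56.170/207.082 = 0.2712 → 27.12%.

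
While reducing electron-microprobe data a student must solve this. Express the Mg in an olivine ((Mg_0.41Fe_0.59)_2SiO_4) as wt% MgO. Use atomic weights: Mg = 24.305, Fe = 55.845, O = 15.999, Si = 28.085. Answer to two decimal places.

18.58 wt%

Formula mass = 177.908 g/mol.
0.82 Mg → 0.8200 mol MgO per formula unit; M(MgO) = 40.304, so MgO mass = 33.049 g.
33.049/177.908 × 100 = 18.58 wt%.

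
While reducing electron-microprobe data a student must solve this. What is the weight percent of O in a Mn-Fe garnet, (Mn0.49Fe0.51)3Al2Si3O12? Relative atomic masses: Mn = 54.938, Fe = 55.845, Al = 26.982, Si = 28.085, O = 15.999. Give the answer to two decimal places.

Formula mass = 1.47·54.938 + 1.53·55.845 + 2·26.982 + 3·28.085 + 12·15.999 = 496.409 g/mol, of which 191.988 g is O.
So O makes up 191.988/496.409 = 0.3868 of the mass, i.e. 38.68%.

38.68 mass %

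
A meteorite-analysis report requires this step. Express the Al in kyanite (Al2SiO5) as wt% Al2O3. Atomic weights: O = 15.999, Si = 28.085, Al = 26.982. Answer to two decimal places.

62.92 wt%

Molar mass of Al2SiO5 = 2·26.982 + 1·28.085 + 5·15.999 = 162.044 g/mol.
Each formula unit contains 2 Al, equivalent to 2/2 = 1.0000 mol Al2O3.
M(Al2O3) = 2×26.982 + 3×15.999 = 101.961 g/mol.
Mass of Al2O3 per formula unit = 1.0000 × 101.961 = 101.961 g.
Al2O3 wt% = 101.961 / 162.044 × 100 = 62.92%.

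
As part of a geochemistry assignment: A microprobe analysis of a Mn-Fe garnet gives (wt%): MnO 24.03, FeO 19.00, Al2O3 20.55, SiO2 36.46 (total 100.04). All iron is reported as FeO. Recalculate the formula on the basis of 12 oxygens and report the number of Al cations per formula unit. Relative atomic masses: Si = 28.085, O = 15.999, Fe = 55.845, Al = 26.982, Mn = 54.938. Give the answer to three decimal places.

1.998 Al apfu

MnO: 24.03/70.937 = 0.33875 mol → 0.33875 mol Mn, 0.33875 mol O.
FeO: 19.00/71.844 = 0.26446 mol → 0.26446 mol Fe, 0.26446 mol O.
Al2O3: 20.55/101.961 = 0.20155 mol → 0.40310 mol Al, 0.60465 mol O.
SiO2: 36.46/60.083 = 0.60683 mol → 0.60683 mol Si, 1.21366 mol O.
Total oxygen = 2.42152 mol. Normalization factor = 12/2.42152 = 4.95557.
Al per 12 O = 0.40310 × 4.95557 = 1.998.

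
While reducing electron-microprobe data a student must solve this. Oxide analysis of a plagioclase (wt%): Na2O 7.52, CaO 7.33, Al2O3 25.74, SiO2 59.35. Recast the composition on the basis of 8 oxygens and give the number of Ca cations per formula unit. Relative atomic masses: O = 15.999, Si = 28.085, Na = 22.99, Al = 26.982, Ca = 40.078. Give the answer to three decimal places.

0.350 Ca apfu

7.52 wt% Na2O ÷ 61.979 g/mol = 0.12133 mol, giving 0.24266 Na and 0.12133 O.
7.33 wt% CaO ÷ 56.077 g/mol = 0.13071 mol, giving 0.13071 Ca and 0.13071 O.
25.74 wt% Al2O3 ÷ 101.961 g/mol = 0.25245 mol, giving 0.50490 Al and 0.75735 O.
59.35 wt% SiO2 ÷ 60.083 g/mol = 0.98780 mol, giving 0.98780 Si and 1.97560 O.
Oxygen sums to 2.98499; scaling by 8/2.98499 = 2.68008 puts the formula on 8 O.
Ca: 0.13071 × 2.68008 = 0.350 atoms per formula unit.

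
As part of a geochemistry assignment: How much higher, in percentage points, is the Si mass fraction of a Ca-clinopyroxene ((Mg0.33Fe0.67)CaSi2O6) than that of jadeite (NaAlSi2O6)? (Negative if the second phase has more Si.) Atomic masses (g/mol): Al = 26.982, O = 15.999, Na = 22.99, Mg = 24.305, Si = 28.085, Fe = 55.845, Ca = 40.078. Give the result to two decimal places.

Si in (Mg0.33Fe0.67)CaSi2O6: molar mass 237.679 g/mol; 2×28.085 = 56.170 g → 23.63 wt%.
Si in NaAlSi2O6: molar mass 202.136 g/mol; 2×28.085 = 56.170 g → 27.79 wt%.
Difference = 23.63 − 27.79 = -4.16 percentage points.

-4.16 percentage points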